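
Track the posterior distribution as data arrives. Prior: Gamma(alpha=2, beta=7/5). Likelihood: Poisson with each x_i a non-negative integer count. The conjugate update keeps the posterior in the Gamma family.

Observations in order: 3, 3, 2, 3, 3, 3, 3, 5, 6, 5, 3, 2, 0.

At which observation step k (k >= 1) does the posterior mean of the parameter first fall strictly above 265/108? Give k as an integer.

obs 1: x=3 → posterior Gamma(5, 12/5)
obs 2: x=3 → posterior Gamma(8, 17/5)
obs 3: x=2 → posterior Gamma(10, 22/5)
obs 4: x=3 → posterior Gamma(13, 27/5)
obs 5: x=3 → posterior Gamma(16, 32/5)
obs 6: x=3 → posterior Gamma(19, 37/5)
obs 7: x=3 → posterior Gamma(22, 42/5)
obs 8: x=5 → posterior Gamma(27, 47/5)
obs 9: x=6 → posterior Gamma(33, 52/5)
obs 10: x=5 → posterior Gamma(38, 57/5)
obs 11: x=3 → posterior Gamma(41, 62/5)
obs 12: x=2 → posterior Gamma(43, 67/5)
obs 13: x=0 → posterior Gamma(43, 72/5)

k = 5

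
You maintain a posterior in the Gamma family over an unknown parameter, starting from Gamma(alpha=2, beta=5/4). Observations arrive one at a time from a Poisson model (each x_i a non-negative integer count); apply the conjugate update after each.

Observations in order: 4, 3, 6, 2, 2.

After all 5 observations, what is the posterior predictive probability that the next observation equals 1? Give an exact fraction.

27648638933897018432617187500/176994576151109753197786640401

obs 1: x=4 → posterior Gamma(6, 9/4)
obs 2: x=3 → posterior Gamma(9, 13/4)
obs 3: x=6 → posterior Gamma(15, 17/4)
obs 4: x=2 → posterior Gamma(17, 21/4)
obs 5: x=2 → posterior Gamma(19, 25/4)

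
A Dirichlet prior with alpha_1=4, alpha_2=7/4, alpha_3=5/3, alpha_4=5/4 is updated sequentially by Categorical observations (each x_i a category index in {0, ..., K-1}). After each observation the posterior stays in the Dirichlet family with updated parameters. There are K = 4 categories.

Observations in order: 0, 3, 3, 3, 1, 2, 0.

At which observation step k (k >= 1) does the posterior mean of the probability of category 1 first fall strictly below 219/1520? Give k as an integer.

k = 4

obs 1: x=0 → posterior Dirichlet(5, 7/4, 5/3, 5/4)
obs 2: x=3 → posterior Dirichlet(5, 7/4, 5/3, 9/4)
obs 3: x=3 → posterior Dirichlet(5, 7/4, 5/3, 13/4)
obs 4: x=3 → posterior Dirichlet(5, 7/4, 5/3, 17/4)
obs 5: x=1 → posterior Dirichlet(5, 11/4, 5/3, 17/4)
obs 6: x=2 → posterior Dirichlet(5, 11/4, 8/3, 17/4)
obs 7: x=0 → posterior Dirichlet(6, 11/4, 8/3, 17/4)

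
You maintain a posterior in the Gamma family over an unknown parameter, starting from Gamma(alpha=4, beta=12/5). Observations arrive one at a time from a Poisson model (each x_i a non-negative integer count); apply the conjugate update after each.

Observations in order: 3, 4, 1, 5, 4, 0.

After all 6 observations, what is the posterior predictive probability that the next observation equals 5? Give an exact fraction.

obs 1: x=3 → posterior Gamma(7, 17/5)
obs 2: x=4 → posterior Gamma(11, 22/5)
obs 3: x=1 → posterior Gamma(12, 27/5)
obs 4: x=5 → posterior Gamma(17, 32/5)
obs 5: x=4 → posterior Gamma(21, 37/5)
obs 6: x=0 → posterior Gamma(21, 42/5)

2034346546212682146519312895100387328000000/29822517790249095827877126034378274726864929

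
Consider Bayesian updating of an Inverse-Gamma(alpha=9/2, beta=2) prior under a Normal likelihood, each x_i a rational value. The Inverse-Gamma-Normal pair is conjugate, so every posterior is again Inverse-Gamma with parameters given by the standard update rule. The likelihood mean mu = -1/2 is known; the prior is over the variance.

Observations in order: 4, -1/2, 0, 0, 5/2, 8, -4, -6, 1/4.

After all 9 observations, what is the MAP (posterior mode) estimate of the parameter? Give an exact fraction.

477/64

obs 1: x=4 → posterior Inverse-Gamma(5, 97/8)
obs 2: x=-1/2 → posterior Inverse-Gamma(11/2, 97/8)
obs 3: x=0 → posterior Inverse-Gamma(6, 49/4)
obs 4: x=0 → posterior Inverse-Gamma(13/2, 99/8)
obs 5: x=5/2 → posterior Inverse-Gamma(7, 135/8)
obs 6: x=8 → posterior Inverse-Gamma(15/2, 53)
obs 7: x=-4 → posterior Inverse-Gamma(8, 473/8)
obs 8: x=-6 → posterior Inverse-Gamma(17/2, 297/4)
obs 9: x=1/4 → posterior Inverse-Gamma(9, 2385/32)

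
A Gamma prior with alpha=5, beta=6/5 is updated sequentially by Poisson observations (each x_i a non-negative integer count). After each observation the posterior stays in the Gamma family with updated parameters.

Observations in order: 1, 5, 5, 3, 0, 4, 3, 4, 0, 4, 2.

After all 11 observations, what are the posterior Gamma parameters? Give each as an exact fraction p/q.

obs 1: x=1 → posterior Gamma(6, 11/5)
obs 2: x=5 → posterior Gamma(11, 16/5)
obs 3: x=5 → posterior Gamma(16, 21/5)
obs 4: x=3 → posterior Gamma(19, 26/5)
obs 5: x=0 → posterior Gamma(19, 31/5)
obs 6: x=4 → posterior Gamma(23, 36/5)
obs 7: x=3 → posterior Gamma(26, 41/5)
obs 8: x=4 → posterior Gamma(30, 46/5)
obs 9: x=0 → posterior Gamma(30, 51/5)
obs 10: x=4 → posterior Gamma(34, 56/5)
obs 11: x=2 → posterior Gamma(36, 61/5)

alpha=36, beta=61/5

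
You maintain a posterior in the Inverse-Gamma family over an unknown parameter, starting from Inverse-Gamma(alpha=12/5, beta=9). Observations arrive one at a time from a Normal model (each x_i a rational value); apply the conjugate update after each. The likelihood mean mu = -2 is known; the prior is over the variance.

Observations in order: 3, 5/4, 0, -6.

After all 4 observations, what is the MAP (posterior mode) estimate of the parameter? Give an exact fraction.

5885/864

obs 1: x=3 → posterior Inverse-Gamma(29/10, 43/2)
obs 2: x=5/4 → posterior Inverse-Gamma(17/5, 857/32)
obs 3: x=0 → posterior Inverse-Gamma(39/10, 921/32)
obs 4: x=-6 → posterior Inverse-Gamma(22/5, 1177/32)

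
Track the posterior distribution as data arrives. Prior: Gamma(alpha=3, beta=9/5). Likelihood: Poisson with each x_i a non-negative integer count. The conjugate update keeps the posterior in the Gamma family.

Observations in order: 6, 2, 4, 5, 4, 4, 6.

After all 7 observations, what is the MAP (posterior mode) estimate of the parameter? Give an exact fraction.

15/4

obs 1: x=6 → posterior Gamma(9, 14/5)
obs 2: x=2 → posterior Gamma(11, 19/5)
obs 3: x=4 → posterior Gamma(15, 24/5)
obs 4: x=5 → posterior Gamma(20, 29/5)
obs 5: x=4 → posterior Gamma(24, 34/5)
obs 6: x=4 → posterior Gamma(28, 39/5)
obs 7: x=6 → posterior Gamma(34, 44/5)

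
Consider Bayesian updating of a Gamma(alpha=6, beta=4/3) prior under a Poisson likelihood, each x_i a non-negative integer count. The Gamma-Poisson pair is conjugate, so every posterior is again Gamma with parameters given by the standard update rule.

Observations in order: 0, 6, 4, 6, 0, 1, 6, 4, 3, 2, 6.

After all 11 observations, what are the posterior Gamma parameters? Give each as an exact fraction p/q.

alpha=44, beta=37/3

obs 1: x=0 → posterior Gamma(6, 7/3)
obs 2: x=6 → posterior Gamma(12, 10/3)
obs 3: x=4 → posterior Gamma(16, 13/3)
obs 4: x=6 → posterior Gamma(22, 16/3)
obs 5: x=0 → posterior Gamma(22, 19/3)
obs 6: x=1 → posterior Gamma(23, 22/3)
obs 7: x=6 → posterior Gamma(29, 25/3)
obs 8: x=4 → posterior Gamma(33, 28/3)
obs 9: x=3 → posterior Gamma(36, 31/3)
obs 10: x=2 → posterior Gamma(38, 34/3)
obs 11: x=6 → posterior Gamma(44, 37/3)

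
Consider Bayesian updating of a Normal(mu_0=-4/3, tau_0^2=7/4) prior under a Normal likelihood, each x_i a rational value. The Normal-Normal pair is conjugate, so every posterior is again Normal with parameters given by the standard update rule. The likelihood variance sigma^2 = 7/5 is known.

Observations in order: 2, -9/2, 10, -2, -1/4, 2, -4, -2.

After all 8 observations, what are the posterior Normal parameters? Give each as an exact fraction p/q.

mu_0=1/48, tau_0^2=7/44

obs 1: x=2 → posterior Normal(14/27, 7/9)
obs 2: x=-9/2 → posterior Normal(-107/84, 1/2)
obs 3: x=10 → posterior Normal(193/114, 7/19)
obs 4: x=-2 → posterior Normal(133/144, 7/24)
obs 5: x=-1/4 → posterior Normal(251/348, 7/29)
obs 6: x=2 → posterior Normal(371/408, 7/34)
obs 7: x=-4 → posterior Normal(131/468, 7/39)
obs 8: x=-2 → posterior Normal(1/48, 7/44)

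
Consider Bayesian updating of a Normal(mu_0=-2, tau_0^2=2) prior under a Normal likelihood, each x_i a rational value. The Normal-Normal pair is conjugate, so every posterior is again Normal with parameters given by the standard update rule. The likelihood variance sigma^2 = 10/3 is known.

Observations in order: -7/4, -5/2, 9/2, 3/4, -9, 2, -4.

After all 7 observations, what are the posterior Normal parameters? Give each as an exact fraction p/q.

obs 1: x=-7/4 → posterior Normal(-61/32, 5/4)
obs 2: x=-5/2 → posterior Normal(-91/44, 10/11)
obs 3: x=9/2 → posterior Normal(-37/56, 5/7)
obs 4: x=3/4 → posterior Normal(-7/17, 10/17)
obs 5: x=-9 → posterior Normal(-17/10, 1/2)
obs 6: x=2 → posterior Normal(-28/23, 10/23)
obs 7: x=-4 → posterior Normal(-20/13, 5/13)

mu_0=-20/13, tau_0^2=5/13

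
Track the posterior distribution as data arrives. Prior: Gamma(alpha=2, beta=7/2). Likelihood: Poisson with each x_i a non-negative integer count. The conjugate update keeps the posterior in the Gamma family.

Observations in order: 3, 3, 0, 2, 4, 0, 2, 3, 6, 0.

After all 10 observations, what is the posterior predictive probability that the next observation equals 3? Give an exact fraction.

14233442832492570393400605427281354583800/88540901833145211536614766025207452637361

obs 1: x=3 → posterior Gamma(5, 9/2)
obs 2: x=3 → posterior Gamma(8, 11/2)
obs 3: x=0 → posterior Gamma(8, 13/2)
obs 4: x=2 → posterior Gamma(10, 15/2)
obs 5: x=4 → posterior Gamma(14, 17/2)
obs 6: x=0 → posterior Gamma(14, 19/2)
obs 7: x=2 → posterior Gamma(16, 21/2)
obs 8: x=3 → posterior Gamma(19, 23/2)
obs 9: x=6 → posterior Gamma(25, 25/2)
obs 10: x=0 → posterior Gamma(25, 27/2)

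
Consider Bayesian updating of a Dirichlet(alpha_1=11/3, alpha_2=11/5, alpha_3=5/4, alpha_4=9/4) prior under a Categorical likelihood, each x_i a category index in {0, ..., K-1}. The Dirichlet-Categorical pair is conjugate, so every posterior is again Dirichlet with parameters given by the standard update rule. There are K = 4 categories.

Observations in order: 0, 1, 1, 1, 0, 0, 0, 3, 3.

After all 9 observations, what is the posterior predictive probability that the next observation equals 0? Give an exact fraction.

230/551

obs 1: x=0 → posterior Dirichlet(14/3, 11/5, 5/4, 9/4)
obs 2: x=1 → posterior Dirichlet(14/3, 16/5, 5/4, 9/4)
obs 3: x=1 → posterior Dirichlet(14/3, 21/5, 5/4, 9/4)
obs 4: x=1 → posterior Dirichlet(14/3, 26/5, 5/4, 9/4)
obs 5: x=0 → posterior Dirichlet(17/3, 26/5, 5/4, 9/4)
obs 6: x=0 → posterior Dirichlet(20/3, 26/5, 5/4, 9/4)
obs 7: x=0 → posterior Dirichlet(23/3, 26/5, 5/4, 9/4)
obs 8: x=3 → posterior Dirichlet(23/3, 26/5, 5/4, 13/4)
obs 9: x=3 → posterior Dirichlet(23/3, 26/5, 5/4, 17/4)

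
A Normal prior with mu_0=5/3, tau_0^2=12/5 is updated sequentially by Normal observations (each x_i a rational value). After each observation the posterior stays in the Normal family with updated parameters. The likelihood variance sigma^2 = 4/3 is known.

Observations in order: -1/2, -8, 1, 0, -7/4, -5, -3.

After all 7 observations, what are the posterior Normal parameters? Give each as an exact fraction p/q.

obs 1: x=-1/2 → posterior Normal(23/84, 6/7)
obs 2: x=-8 → posterior Normal(-409/138, 12/23)
obs 3: x=1 → posterior Normal(-355/192, 3/8)
obs 4: x=0 → posterior Normal(-355/246, 12/41)
obs 5: x=-7/4 → posterior Normal(-899/600, 6/25)
obs 6: x=-5 → posterior Normal(-1439/708, 12/59)
obs 7: x=-3 → posterior Normal(-1763/816, 3/17)

mu_0=-1763/816, tau_0^2=3/17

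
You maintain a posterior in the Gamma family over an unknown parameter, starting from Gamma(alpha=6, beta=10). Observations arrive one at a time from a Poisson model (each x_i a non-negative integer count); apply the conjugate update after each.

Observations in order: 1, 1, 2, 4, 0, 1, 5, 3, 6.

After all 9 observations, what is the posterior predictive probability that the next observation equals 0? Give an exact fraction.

12129821994589221844500501021364910179/53687091200000000000000000000000000000

obs 1: x=1 → posterior Gamma(7, 11)
obs 2: x=1 → posterior Gamma(8, 12)
obs 3: x=2 → posterior Gamma(10, 13)
obs 4: x=4 → posterior Gamma(14, 14)
obs 5: x=0 → posterior Gamma(14, 15)
obs 6: x=1 → posterior Gamma(15, 16)
obs 7: x=5 → posterior Gamma(20, 17)
obs 8: x=3 → posterior Gamma(23, 18)
obs 9: x=6 → posterior Gamma(29, 19)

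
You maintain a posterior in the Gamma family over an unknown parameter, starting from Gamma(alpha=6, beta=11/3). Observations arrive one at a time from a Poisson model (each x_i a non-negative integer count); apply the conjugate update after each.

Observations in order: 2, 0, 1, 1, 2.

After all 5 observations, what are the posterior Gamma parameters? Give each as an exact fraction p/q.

obs 1: x=2 → posterior Gamma(8, 14/3)
obs 2: x=0 → posterior Gamma(8, 17/3)
obs 3: x=1 → posterior Gamma(9, 20/3)
obs 4: x=1 → posterior Gamma(10, 23/3)
obs 5: x=2 → posterior Gamma(12, 26/3)

alpha=12, beta=26/3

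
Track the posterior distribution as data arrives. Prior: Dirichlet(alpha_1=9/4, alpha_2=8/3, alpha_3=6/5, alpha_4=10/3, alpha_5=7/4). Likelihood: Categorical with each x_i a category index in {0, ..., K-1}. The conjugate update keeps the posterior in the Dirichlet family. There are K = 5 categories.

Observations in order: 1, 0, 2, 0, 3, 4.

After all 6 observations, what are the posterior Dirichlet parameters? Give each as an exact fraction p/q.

alpha_1=17/4, alpha_2=11/3, alpha_3=11/5, alpha_4=13/3, alpha_5=11/4

obs 1: x=1 → posterior Dirichlet(9/4, 11/3, 6/5, 10/3, 7/4)
obs 2: x=0 → posterior Dirichlet(13/4, 11/3, 6/5, 10/3, 7/4)
obs 3: x=2 → posterior Dirichlet(13/4, 11/3, 11/5, 10/3, 7/4)
obs 4: x=0 → posterior Dirichlet(17/4, 11/3, 11/5, 10/3, 7/4)
obs 5: x=3 → posterior Dirichlet(17/4, 11/3, 11/5, 13/3, 7/4)
obs 6: x=4 → posterior Dirichlet(17/4, 11/3, 11/5, 13/3, 11/4)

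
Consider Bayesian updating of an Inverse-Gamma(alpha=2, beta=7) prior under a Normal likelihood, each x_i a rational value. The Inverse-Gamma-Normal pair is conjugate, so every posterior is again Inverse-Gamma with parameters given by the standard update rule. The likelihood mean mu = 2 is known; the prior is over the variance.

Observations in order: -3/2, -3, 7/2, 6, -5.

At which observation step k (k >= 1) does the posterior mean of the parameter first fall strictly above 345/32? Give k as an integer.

k = 2

obs 1: x=-3/2 → posterior Inverse-Gamma(5/2, 105/8)
obs 2: x=-3 → posterior Inverse-Gamma(3, 205/8)
obs 3: x=7/2 → posterior Inverse-Gamma(7/2, 107/4)
obs 4: x=6 → posterior Inverse-Gamma(4, 139/4)
obs 5: x=-5 → posterior Inverse-Gamma(9/2, 237/4)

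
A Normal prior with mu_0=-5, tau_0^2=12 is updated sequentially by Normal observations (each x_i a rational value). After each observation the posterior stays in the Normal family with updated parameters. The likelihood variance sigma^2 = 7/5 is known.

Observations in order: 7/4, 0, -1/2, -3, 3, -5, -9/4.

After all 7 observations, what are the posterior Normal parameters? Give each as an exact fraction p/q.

obs 1: x=7/4 → posterior Normal(70/67, 84/67)
obs 2: x=0 → posterior Normal(70/127, 84/127)
obs 3: x=-1/2 → posterior Normal(40/187, 84/187)
obs 4: x=-3 → posterior Normal(-140/247, 84/247)
obs 5: x=3 → posterior Normal(40/307, 84/307)
obs 6: x=-5 → posterior Normal(-260/367, 84/367)
obs 7: x=-9/4 → posterior Normal(-395/427, 12/61)

mu_0=-395/427, tau_0^2=12/61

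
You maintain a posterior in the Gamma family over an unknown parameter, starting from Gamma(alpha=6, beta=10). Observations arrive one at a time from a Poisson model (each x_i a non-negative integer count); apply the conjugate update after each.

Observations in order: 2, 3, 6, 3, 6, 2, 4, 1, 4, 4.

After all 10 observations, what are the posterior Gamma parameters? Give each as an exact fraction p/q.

obs 1: x=2 → posterior Gamma(8, 11)
obs 2: x=3 → posterior Gamma(11, 12)
obs 3: x=6 → posterior Gamma(17, 13)
obs 4: x=3 → posterior Gamma(20, 14)
obs 5: x=6 → posterior Gamma(26, 15)
obs 6: x=2 → posterior Gamma(28, 16)
obs 7: x=4 → posterior Gamma(32, 17)
obs 8: x=1 → posterior Gamma(33, 18)
obs 9: x=4 → posterior Gamma(37, 19)
obs 10: x=4 → posterior Gamma(41, 20)

alpha=41, beta=20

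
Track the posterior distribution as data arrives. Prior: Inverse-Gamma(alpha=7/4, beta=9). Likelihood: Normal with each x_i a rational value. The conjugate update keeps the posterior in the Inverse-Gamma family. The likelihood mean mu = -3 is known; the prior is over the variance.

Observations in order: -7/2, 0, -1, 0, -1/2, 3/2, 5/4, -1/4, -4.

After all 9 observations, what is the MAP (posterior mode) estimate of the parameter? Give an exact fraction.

747/116

obs 1: x=-7/2 → posterior Inverse-Gamma(9/4, 73/8)
obs 2: x=0 → posterior Inverse-Gamma(11/4, 109/8)
obs 3: x=-1 → posterior Inverse-Gamma(13/4, 125/8)
obs 4: x=0 → posterior Inverse-Gamma(15/4, 161/8)
obs 5: x=-1/2 → posterior Inverse-Gamma(17/4, 93/4)
obs 6: x=3/2 → posterior Inverse-Gamma(19/4, 267/8)
obs 7: x=5/4 → posterior Inverse-Gamma(21/4, 1357/32)
obs 8: x=-1/4 → posterior Inverse-Gamma(23/4, 739/16)
obs 9: x=-4 → posterior Inverse-Gamma(25/4, 747/16)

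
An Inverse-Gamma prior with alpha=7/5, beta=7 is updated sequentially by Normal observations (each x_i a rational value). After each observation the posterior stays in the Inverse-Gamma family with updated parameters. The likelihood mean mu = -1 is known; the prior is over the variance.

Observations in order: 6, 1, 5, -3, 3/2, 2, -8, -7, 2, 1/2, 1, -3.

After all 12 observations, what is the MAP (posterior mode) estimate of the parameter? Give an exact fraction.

obs 1: x=6 → posterior Inverse-Gamma(19/10, 63/2)
obs 2: x=1 → posterior Inverse-Gamma(12/5, 67/2)
obs 3: x=5 → posterior Inverse-Gamma(29/10, 103/2)
obs 4: x=-3 → posterior Inverse-Gamma(17/5, 107/2)
obs 5: x=3/2 → posterior Inverse-Gamma(39/10, 453/8)
obs 6: x=2 → posterior Inverse-Gamma(22/5, 489/8)
obs 7: x=-8 → posterior Inverse-Gamma(49/10, 685/8)
obs 8: x=-7 → posterior Inverse-Gamma(27/5, 829/8)
obs 9: x=2 → posterior Inverse-Gamma(59/10, 865/8)
obs 10: x=1/2 → posterior Inverse-Gamma(32/5, 437/4)
obs 11: x=1 → posterior Inverse-Gamma(69/10, 445/4)
obs 12: x=-3 → posterior Inverse-Gamma(37/5, 453/4)

755/56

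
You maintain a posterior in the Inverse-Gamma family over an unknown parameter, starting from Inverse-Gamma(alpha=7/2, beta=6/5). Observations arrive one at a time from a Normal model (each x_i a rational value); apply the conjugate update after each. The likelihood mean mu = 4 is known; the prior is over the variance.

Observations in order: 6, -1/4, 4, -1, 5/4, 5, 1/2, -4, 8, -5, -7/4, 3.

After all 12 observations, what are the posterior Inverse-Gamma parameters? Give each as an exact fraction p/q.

alpha=19/2, beta=21227/160

obs 1: x=6 → posterior Inverse-Gamma(4, 16/5)
obs 2: x=-1/4 → posterior Inverse-Gamma(9/2, 1957/160)
obs 3: x=4 → posterior Inverse-Gamma(5, 1957/160)
obs 4: x=-1 → posterior Inverse-Gamma(11/2, 3957/160)
obs 5: x=5/4 → posterior Inverse-Gamma(6, 2281/80)
obs 6: x=5 → posterior Inverse-Gamma(13/2, 2321/80)
obs 7: x=1/2 → posterior Inverse-Gamma(7, 2811/80)
obs 8: x=-4 → posterior Inverse-Gamma(15/2, 5371/80)
obs 9: x=8 → posterior Inverse-Gamma(8, 6011/80)
obs 10: x=-5 → posterior Inverse-Gamma(17/2, 9251/80)
obs 11: x=-7/4 → posterior Inverse-Gamma(9, 21147/160)
obs 12: x=3 → posterior Inverse-Gamma(19/2, 21227/160)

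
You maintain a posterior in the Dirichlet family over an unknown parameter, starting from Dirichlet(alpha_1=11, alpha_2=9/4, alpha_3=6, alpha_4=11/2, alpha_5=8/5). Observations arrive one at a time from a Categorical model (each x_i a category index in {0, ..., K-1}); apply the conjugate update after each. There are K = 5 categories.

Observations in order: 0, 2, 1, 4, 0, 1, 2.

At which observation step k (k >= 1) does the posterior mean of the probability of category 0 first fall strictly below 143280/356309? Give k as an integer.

k = 4

obs 1: x=0 → posterior Dirichlet(12, 9/4, 6, 11/2, 8/5)
obs 2: x=2 → posterior Dirichlet(12, 9/4, 7, 11/2, 8/5)
obs 3: x=1 → posterior Dirichlet(12, 13/4, 7, 11/2, 8/5)
obs 4: x=4 → posterior Dirichlet(12, 13/4, 7, 11/2, 13/5)
obs 5: x=0 → posterior Dirichlet(13, 13/4, 7, 11/2, 13/5)
obs 6: x=1 → posterior Dirichlet(13, 17/4, 7, 11/2, 13/5)
obs 7: x=2 → posterior Dirichlet(13, 17/4, 8, 11/2, 13/5)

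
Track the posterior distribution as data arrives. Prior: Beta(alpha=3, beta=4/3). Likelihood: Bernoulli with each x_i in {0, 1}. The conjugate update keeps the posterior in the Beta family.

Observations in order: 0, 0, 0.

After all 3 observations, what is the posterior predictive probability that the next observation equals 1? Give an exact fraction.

obs 1: x=0 → posterior Beta(3, 7/3)
obs 2: x=0 → posterior Beta(3, 10/3)
obs 3: x=0 → posterior Beta(3, 13/3)

9/22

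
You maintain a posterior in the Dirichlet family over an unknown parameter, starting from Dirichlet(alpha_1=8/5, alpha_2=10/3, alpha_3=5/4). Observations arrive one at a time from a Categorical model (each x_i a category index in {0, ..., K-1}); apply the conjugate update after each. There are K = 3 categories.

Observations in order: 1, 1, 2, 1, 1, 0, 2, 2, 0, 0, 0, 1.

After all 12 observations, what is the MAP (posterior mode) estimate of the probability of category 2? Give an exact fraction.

195/911

obs 1: x=1 → posterior Dirichlet(8/5, 13/3, 5/4)
obs 2: x=1 → posterior Dirichlet(8/5, 16/3, 5/4)
obs 3: x=2 → posterior Dirichlet(8/5, 16/3, 9/4)
obs 4: x=1 → posterior Dirichlet(8/5, 19/3, 9/4)
obs 5: x=1 → posterior Dirichlet(8/5, 22/3, 9/4)
obs 6: x=0 → posterior Dirichlet(13/5, 22/3, 9/4)
obs 7: x=2 → posterior Dirichlet(13/5, 22/3, 13/4)
obs 8: x=2 → posterior Dirichlet(13/5, 22/3, 17/4)
obs 9: x=0 → posterior Dirichlet(18/5, 22/3, 17/4)
obs 10: x=0 → posterior Dirichlet(23/5, 22/3, 17/4)
obs 11: x=0 → posterior Dirichlet(28/5, 22/3, 17/4)
obs 12: x=1 → posterior Dirichlet(28/5, 25/3, 17/4)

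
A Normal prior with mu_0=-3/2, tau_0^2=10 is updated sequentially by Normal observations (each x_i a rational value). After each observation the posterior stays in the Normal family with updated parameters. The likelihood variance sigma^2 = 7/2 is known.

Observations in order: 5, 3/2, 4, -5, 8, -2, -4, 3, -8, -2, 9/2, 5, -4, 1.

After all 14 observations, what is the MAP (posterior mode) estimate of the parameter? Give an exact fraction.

37/82

obs 1: x=5 → posterior Normal(179/54, 70/27)
obs 2: x=3/2 → posterior Normal(239/94, 70/47)
obs 3: x=4 → posterior Normal(399/134, 70/67)
obs 4: x=-5 → posterior Normal(199/174, 70/87)
obs 5: x=8 → posterior Normal(519/214, 70/107)
obs 6: x=-2 → posterior Normal(439/254, 70/127)
obs 7: x=-4 → posterior Normal(93/98, 10/21)
obs 8: x=3 → posterior Normal(399/334, 70/167)
obs 9: x=-8 → posterior Normal(79/374, 70/187)
obs 10: x=-2 → posterior Normal(-1/414, 70/207)
obs 11: x=9/2 → posterior Normal(179/454, 70/227)
obs 12: x=5 → posterior Normal(379/494, 70/247)
obs 13: x=-4 → posterior Normal(73/178, 70/267)
obs 14: x=1 → posterior Normal(37/82, 10/41)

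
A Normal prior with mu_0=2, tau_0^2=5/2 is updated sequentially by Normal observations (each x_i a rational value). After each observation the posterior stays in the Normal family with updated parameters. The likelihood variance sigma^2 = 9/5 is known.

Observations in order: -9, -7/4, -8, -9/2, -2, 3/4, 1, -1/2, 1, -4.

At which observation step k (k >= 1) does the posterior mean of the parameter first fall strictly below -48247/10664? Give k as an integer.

obs 1: x=-9 → posterior Normal(-189/43, 45/43)
obs 2: x=-7/4 → posterior Normal(-931/272, 45/68)
obs 3: x=-8 → posterior Normal(-577/124, 15/31)
obs 4: x=-9/2 → posterior Normal(-2181/472, 45/118)
obs 5: x=-2 → posterior Normal(-2381/572, 45/143)
obs 6: x=3/4 → posterior Normal(-1153/336, 15/56)
obs 7: x=1 → posterior Normal(-1103/386, 45/193)
obs 8: x=-1/2 → posterior Normal(-282/109, 45/218)
obs 9: x=1 → posterior Normal(-539/243, 5/27)
obs 10: x=-4 → posterior Normal(-639/268, 45/268)

k = 3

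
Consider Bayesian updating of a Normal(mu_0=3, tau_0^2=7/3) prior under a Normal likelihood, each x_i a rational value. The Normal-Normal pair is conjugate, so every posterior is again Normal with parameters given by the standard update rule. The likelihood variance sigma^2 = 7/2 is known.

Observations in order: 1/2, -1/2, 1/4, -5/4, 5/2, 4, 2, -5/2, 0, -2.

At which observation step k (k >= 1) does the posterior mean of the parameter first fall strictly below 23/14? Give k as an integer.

obs 1: x=1/2 → posterior Normal(2, 7/5)
obs 2: x=-1/2 → posterior Normal(9/7, 1)
obs 3: x=1/4 → posterior Normal(19/18, 7/9)
obs 4: x=-5/4 → posterior Normal(7/11, 7/11)
obs 5: x=5/2 → posterior Normal(12/13, 7/13)
obs 6: x=4 → posterior Normal(4/3, 7/15)
obs 7: x=2 → posterior Normal(24/17, 7/17)
obs 8: x=-5/2 → posterior Normal(1, 7/19)
obs 9: x=0 → posterior Normal(19/21, 1/3)
obs 10: x=-2 → posterior Normal(15/23, 7/23)

k = 2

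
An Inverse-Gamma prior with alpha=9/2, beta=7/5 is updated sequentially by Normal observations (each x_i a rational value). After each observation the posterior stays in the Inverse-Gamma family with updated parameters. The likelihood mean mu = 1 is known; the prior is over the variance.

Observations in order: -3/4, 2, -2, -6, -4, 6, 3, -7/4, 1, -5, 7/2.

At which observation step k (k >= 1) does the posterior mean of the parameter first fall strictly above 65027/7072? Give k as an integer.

k = 10

obs 1: x=-3/4 → posterior Inverse-Gamma(5, 469/160)
obs 2: x=2 → posterior Inverse-Gamma(11/2, 549/160)
obs 3: x=-2 → posterior Inverse-Gamma(6, 1269/160)
obs 4: x=-6 → posterior Inverse-Gamma(13/2, 5189/160)
obs 5: x=-4 → posterior Inverse-Gamma(7, 7189/160)
obs 6: x=6 → posterior Inverse-Gamma(15/2, 9189/160)
obs 7: x=3 → posterior Inverse-Gamma(8, 9509/160)
obs 8: x=-7/4 → posterior Inverse-Gamma(17/2, 5057/80)
obs 9: x=1 → posterior Inverse-Gamma(9, 5057/80)
obs 10: x=-5 → posterior Inverse-Gamma(19/2, 6497/80)
obs 11: x=7/2 → posterior Inverse-Gamma(10, 6747/80)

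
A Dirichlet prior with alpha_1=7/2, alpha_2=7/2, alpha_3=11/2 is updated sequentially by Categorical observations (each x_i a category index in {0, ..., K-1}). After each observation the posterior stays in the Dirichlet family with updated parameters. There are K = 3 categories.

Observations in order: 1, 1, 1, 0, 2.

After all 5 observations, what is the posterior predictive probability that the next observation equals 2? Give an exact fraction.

13/35

obs 1: x=1 → posterior Dirichlet(7/2, 9/2, 11/2)
obs 2: x=1 → posterior Dirichlet(7/2, 11/2, 11/2)
obs 3: x=1 → posterior Dirichlet(7/2, 13/2, 11/2)
obs 4: x=0 → posterior Dirichlet(9/2, 13/2, 11/2)
obs 5: x=2 → posterior Dirichlet(9/2, 13/2, 13/2)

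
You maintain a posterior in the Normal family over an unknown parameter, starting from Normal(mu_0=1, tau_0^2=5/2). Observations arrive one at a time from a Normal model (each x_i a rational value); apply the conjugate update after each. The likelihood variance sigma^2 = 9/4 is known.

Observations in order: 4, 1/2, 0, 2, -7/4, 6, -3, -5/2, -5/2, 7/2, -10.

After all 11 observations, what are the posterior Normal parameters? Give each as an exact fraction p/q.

mu_0=-57/238, tau_0^2=45/238

obs 1: x=4 → posterior Normal(49/19, 45/38)
obs 2: x=1/2 → posterior Normal(54/29, 45/58)
obs 3: x=0 → posterior Normal(18/13, 15/26)
obs 4: x=2 → posterior Normal(74/49, 45/98)
obs 5: x=-7/4 → posterior Normal(113/118, 45/118)
obs 6: x=6 → posterior Normal(233/138, 15/46)
obs 7: x=-3 → posterior Normal(173/158, 45/158)
obs 8: x=-5/2 → posterior Normal(123/178, 45/178)
obs 9: x=-5/2 → posterior Normal(73/198, 5/22)
obs 10: x=7/2 → posterior Normal(143/218, 45/218)
obs 11: x=-10 → posterior Normal(-57/238, 45/238)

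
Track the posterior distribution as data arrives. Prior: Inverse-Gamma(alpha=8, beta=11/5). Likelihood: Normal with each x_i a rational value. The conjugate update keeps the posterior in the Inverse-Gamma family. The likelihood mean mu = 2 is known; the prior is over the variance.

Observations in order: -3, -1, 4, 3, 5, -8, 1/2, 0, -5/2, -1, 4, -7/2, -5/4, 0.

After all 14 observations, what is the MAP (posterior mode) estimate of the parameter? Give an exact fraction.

obs 1: x=-3 → posterior Inverse-Gamma(17/2, 147/10)
obs 2: x=-1 → posterior Inverse-Gamma(9, 96/5)
obs 3: x=4 → posterior Inverse-Gamma(19/2, 106/5)
obs 4: x=3 → posterior Inverse-Gamma(10, 217/10)
obs 5: x=5 → posterior Inverse-Gamma(21/2, 131/5)
obs 6: x=-8 → posterior Inverse-Gamma(11, 381/5)
obs 7: x=1/2 → posterior Inverse-Gamma(23/2, 3093/40)
obs 8: x=0 → posterior Inverse-Gamma(12, 3173/40)
obs 9: x=-5/2 → posterior Inverse-Gamma(25/2, 1789/20)
obs 10: x=-1 → posterior Inverse-Gamma(13, 1879/20)
obs 11: x=4 → posterior Inverse-Gamma(27/2, 1919/20)
obs 12: x=-7/2 → posterior Inverse-Gamma(14, 4443/40)
obs 13: x=-5/4 → posterior Inverse-Gamma(29/2, 18617/160)
obs 14: x=0 → posterior Inverse-Gamma(15, 18937/160)

18937/2560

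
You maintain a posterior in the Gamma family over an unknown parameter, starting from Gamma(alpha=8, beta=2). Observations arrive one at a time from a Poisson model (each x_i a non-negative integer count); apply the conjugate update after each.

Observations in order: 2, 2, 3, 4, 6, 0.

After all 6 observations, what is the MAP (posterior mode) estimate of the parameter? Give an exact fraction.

obs 1: x=2 → posterior Gamma(10, 3)
obs 2: x=2 → posterior Gamma(12, 4)
obs 3: x=3 → posterior Gamma(15, 5)
obs 4: x=4 → posterior Gamma(19, 6)
obs 5: x=6 → posterior Gamma(25, 7)
obs 6: x=0 → posterior Gamma(25, 8)

3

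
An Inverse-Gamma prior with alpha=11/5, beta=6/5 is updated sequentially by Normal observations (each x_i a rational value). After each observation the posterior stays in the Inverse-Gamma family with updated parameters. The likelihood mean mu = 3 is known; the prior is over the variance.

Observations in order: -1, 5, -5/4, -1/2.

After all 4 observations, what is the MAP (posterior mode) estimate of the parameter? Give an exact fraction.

4217/832

obs 1: x=-1 → posterior Inverse-Gamma(27/10, 46/5)
obs 2: x=5 → posterior Inverse-Gamma(16/5, 56/5)
obs 3: x=-5/4 → posterior Inverse-Gamma(37/10, 3237/160)
obs 4: x=-1/2 → posterior Inverse-Gamma(21/5, 4217/160)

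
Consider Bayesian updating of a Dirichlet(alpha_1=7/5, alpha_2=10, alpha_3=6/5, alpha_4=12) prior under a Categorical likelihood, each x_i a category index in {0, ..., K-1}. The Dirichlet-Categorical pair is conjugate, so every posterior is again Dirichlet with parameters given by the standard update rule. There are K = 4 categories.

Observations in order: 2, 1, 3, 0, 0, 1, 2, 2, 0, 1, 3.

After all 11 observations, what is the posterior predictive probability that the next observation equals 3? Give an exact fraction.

obs 1: x=2 → posterior Dirichlet(7/5, 10, 11/5, 12)
obs 2: x=1 → posterior Dirichlet(7/5, 11, 11/5, 12)
obs 3: x=3 → posterior Dirichlet(7/5, 11, 11/5, 13)
obs 4: x=0 → posterior Dirichlet(12/5, 11, 11/5, 13)
obs 5: x=0 → posterior Dirichlet(17/5, 11, 11/5, 13)
obs 6: x=1 → posterior Dirichlet(17/5, 12, 11/5, 13)
obs 7: x=2 → posterior Dirichlet(17/5, 12, 16/5, 13)
obs 8: x=2 → posterior Dirichlet(17/5, 12, 21/5, 13)
obs 9: x=0 → posterior Dirichlet(22/5, 12, 21/5, 13)
obs 10: x=1 → posterior Dirichlet(22/5, 13, 21/5, 13)
obs 11: x=3 → posterior Dirichlet(22/5, 13, 21/5, 14)

35/89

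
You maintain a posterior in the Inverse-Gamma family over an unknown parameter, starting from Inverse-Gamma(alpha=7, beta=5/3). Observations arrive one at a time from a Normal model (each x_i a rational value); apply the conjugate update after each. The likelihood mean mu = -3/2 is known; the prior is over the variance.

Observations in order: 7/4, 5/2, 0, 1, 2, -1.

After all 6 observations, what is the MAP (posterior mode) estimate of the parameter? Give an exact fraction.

2443/1056

obs 1: x=7/4 → posterior Inverse-Gamma(15/2, 667/96)
obs 2: x=5/2 → posterior Inverse-Gamma(8, 1435/96)
obs 3: x=0 → posterior Inverse-Gamma(17/2, 1543/96)
obs 4: x=1 → posterior Inverse-Gamma(9, 1843/96)
obs 5: x=2 → posterior Inverse-Gamma(19/2, 2431/96)
obs 6: x=-1 → posterior Inverse-Gamma(10, 2443/96)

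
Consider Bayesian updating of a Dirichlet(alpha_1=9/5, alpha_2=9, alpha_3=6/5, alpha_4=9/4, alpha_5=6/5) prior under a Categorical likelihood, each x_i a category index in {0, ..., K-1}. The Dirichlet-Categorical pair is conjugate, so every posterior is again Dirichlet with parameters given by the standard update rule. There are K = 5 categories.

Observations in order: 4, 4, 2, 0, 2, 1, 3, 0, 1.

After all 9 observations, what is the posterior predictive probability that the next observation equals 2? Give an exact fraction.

obs 1: x=4 → posterior Dirichlet(9/5, 9, 6/5, 9/4, 11/5)
obs 2: x=4 → posterior Dirichlet(9/5, 9, 6/5, 9/4, 16/5)
obs 3: x=2 → posterior Dirichlet(9/5, 9, 11/5, 9/4, 16/5)
obs 4: x=0 → posterior Dirichlet(14/5, 9, 11/5, 9/4, 16/5)
obs 5: x=2 → posterior Dirichlet(14/5, 9, 16/5, 9/4, 16/5)
obs 6: x=1 → posterior Dirichlet(14/5, 10, 16/5, 9/4, 16/5)
obs 7: x=3 → posterior Dirichlet(14/5, 10, 16/5, 13/4, 16/5)
obs 8: x=0 → posterior Dirichlet(19/5, 10, 16/5, 13/4, 16/5)
obs 9: x=1 → posterior Dirichlet(19/5, 11, 16/5, 13/4, 16/5)

64/489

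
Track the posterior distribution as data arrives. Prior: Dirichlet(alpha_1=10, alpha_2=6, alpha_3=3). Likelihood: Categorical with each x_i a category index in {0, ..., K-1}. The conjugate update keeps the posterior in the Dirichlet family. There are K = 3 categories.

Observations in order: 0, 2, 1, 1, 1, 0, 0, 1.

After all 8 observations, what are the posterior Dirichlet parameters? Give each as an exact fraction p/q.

obs 1: x=0 → posterior Dirichlet(11, 6, 3)
obs 2: x=2 → posterior Dirichlet(11, 6, 4)
obs 3: x=1 → posterior Dirichlet(11, 7, 4)
obs 4: x=1 → posterior Dirichlet(11, 8, 4)
obs 5: x=1 → posterior Dirichlet(11, 9, 4)
obs 6: x=0 → posterior Dirichlet(12, 9, 4)
obs 7: x=0 → posterior Dirichlet(13, 9, 4)
obs 8: x=1 → posterior Dirichlet(13, 10, 4)

alpha_1=13, alpha_2=10, alpha_3=4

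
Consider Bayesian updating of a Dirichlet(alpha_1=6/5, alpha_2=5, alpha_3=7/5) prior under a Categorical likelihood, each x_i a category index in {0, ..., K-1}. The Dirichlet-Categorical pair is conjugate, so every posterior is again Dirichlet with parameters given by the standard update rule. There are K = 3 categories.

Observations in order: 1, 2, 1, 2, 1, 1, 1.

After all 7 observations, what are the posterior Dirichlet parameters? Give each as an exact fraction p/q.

obs 1: x=1 → posterior Dirichlet(6/5, 6, 7/5)
obs 2: x=2 → posterior Dirichlet(6/5, 6, 12/5)
obs 3: x=1 → posterior Dirichlet(6/5, 7, 12/5)
obs 4: x=2 → posterior Dirichlet(6/5, 7, 17/5)
obs 5: x=1 → posterior Dirichlet(6/5, 8, 17/5)
obs 6: x=1 → posterior Dirichlet(6/5, 9, 17/5)
obs 7: x=1 → posterior Dirichlet(6/5, 10, 17/5)

alpha_1=6/5, alpha_2=10, alpha_3=17/5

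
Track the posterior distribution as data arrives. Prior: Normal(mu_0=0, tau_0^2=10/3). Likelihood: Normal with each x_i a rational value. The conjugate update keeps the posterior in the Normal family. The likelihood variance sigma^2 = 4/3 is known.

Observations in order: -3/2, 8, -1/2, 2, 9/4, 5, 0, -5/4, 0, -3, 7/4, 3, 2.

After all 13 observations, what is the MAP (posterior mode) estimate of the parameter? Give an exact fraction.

355/268

obs 1: x=-3/2 → posterior Normal(-15/14, 20/21)
obs 2: x=8 → posterior Normal(65/24, 5/9)
obs 3: x=-1/2 → posterior Normal(30/17, 20/51)
obs 4: x=2 → posterior Normal(20/11, 10/33)
obs 5: x=9/4 → posterior Normal(205/108, 20/81)
obs 6: x=5 → posterior Normal(305/128, 5/24)
obs 7: x=0 → posterior Normal(305/148, 20/111)
obs 8: x=-5/4 → posterior Normal(5/3, 10/63)
obs 9: x=0 → posterior Normal(70/47, 20/141)
obs 10: x=-3 → posterior Normal(55/52, 5/39)
obs 11: x=7/4 → posterior Normal(85/76, 20/171)
obs 12: x=3 → posterior Normal(315/248, 10/93)
obs 13: x=2 → posterior Normal(355/268, 20/201)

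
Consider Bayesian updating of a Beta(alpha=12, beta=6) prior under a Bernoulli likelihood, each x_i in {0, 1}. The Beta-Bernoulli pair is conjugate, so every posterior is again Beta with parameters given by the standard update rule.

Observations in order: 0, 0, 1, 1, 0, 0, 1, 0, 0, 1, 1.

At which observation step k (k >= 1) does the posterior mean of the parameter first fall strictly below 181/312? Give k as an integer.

k = 8

obs 1: x=0 → posterior Beta(12, 7)
obs 2: x=0 → posterior Beta(12, 8)
obs 3: x=1 → posterior Beta(13, 8)
obs 4: x=1 → posterior Beta(14, 8)
obs 5: x=0 → posterior Beta(14, 9)
obs 6: x=0 → posterior Beta(14, 10)
obs 7: x=1 → posterior Beta(15, 10)
obs 8: x=0 → posterior Beta(15, 11)
obs 9: x=0 → posterior Beta(15, 12)
obs 10: x=1 → posterior Beta(16, 12)
obs 11: x=1 → posterior Beta(17, 12)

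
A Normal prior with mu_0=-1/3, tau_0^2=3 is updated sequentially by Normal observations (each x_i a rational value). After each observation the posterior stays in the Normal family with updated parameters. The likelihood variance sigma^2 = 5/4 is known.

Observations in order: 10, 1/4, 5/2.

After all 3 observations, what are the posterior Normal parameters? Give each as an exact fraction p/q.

obs 1: x=10 → posterior Normal(355/51, 15/17)
obs 2: x=1/4 → posterior Normal(364/87, 15/29)
obs 3: x=5/2 → posterior Normal(454/123, 15/41)

mu_0=454/123, tau_0^2=15/41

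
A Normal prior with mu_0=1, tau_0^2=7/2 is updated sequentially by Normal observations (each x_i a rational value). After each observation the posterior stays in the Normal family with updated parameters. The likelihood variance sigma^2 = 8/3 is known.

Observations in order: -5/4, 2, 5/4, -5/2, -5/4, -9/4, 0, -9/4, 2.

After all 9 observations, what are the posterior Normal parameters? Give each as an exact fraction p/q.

mu_0=-293/820, tau_0^2=56/205

obs 1: x=-5/4 → posterior Normal(-41/148, 56/37)
obs 2: x=2 → posterior Normal(127/232, 28/29)
obs 3: x=5/4 → posterior Normal(58/79, 56/79)
obs 4: x=-5/2 → posterior Normal(11/200, 14/25)
obs 5: x=-5/4 → posterior Normal(-83/484, 56/121)
obs 6: x=-9/4 → posterior Normal(-34/71, 28/71)
obs 7: x=0 → posterior Normal(-68/163, 56/163)
obs 8: x=-9/4 → posterior Normal(-461/736, 7/23)
obs 9: x=2 → posterior Normal(-293/820, 56/205)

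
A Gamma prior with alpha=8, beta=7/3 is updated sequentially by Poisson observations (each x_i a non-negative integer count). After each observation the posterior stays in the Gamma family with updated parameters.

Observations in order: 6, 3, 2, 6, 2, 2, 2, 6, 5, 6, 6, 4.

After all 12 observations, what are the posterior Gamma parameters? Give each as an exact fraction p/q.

obs 1: x=6 → posterior Gamma(14, 10/3)
obs 2: x=3 → posterior Gamma(17, 13/3)
obs 3: x=2 → posterior Gamma(19, 16/3)
obs 4: x=6 → posterior Gamma(25, 19/3)
obs 5: x=2 → posterior Gamma(27, 22/3)
obs 6: x=2 → posterior Gamma(29, 25/3)
obs 7: x=2 → posterior Gamma(31, 28/3)
obs 8: x=6 → posterior Gamma(37, 31/3)
obs 9: x=5 → posterior Gamma(42, 34/3)
obs 10: x=6 → posterior Gamma(48, 37/3)
obs 11: x=6 → posterior Gamma(54, 40/3)
obs 12: x=4 → posterior Gamma(58, 43/3)

alpha=58, beta=43/3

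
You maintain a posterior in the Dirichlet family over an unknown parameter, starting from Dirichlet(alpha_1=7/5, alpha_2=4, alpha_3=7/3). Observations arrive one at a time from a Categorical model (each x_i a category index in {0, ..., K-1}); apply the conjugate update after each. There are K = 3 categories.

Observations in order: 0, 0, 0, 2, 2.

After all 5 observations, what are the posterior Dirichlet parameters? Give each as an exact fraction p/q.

obs 1: x=0 → posterior Dirichlet(12/5, 4, 7/3)
obs 2: x=0 → posterior Dirichlet(17/5, 4, 7/3)
obs 3: x=0 → posterior Dirichlet(22/5, 4, 7/3)
obs 4: x=2 → posterior Dirichlet(22/5, 4, 10/3)
obs 5: x=2 → posterior Dirichlet(22/5, 4, 13/3)

alpha_1=22/5, alpha_2=4, alpha_3=13/3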